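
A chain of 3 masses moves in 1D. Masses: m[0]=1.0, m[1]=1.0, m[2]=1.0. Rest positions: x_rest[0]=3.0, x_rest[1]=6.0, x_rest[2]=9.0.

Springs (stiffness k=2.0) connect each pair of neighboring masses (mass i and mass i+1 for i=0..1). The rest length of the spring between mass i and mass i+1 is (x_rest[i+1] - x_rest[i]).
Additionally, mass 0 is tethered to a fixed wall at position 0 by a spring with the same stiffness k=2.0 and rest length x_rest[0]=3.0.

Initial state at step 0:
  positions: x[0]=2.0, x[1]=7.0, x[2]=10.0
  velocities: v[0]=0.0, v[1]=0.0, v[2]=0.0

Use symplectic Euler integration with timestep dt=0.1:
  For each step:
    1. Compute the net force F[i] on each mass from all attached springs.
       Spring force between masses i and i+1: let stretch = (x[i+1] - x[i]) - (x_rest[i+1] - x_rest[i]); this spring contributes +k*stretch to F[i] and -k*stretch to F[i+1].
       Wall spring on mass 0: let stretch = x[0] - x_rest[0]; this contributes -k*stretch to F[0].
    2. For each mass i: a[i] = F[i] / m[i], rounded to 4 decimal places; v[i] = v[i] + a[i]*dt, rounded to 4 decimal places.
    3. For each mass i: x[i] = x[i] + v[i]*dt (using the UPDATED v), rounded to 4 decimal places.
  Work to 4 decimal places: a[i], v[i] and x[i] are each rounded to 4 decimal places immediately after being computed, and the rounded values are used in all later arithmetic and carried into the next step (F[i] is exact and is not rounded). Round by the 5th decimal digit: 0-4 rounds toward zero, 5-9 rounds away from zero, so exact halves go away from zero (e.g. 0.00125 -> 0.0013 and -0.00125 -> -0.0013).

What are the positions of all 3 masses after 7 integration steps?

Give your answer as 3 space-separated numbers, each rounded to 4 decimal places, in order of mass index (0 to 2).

Answer: 3.3137 6.1946 9.9135

Derivation:
Step 0: x=[2.0000 7.0000 10.0000] v=[0.0000 0.0000 0.0000]
Step 1: x=[2.0600 6.9600 10.0000] v=[0.6000 -0.4000 0.0000]
Step 2: x=[2.1768 6.8828 9.9992] v=[1.1680 -0.7720 -0.0080]
Step 3: x=[2.3442 6.7738 9.9961] v=[1.6738 -1.0899 -0.0313]
Step 4: x=[2.5533 6.6407 9.9885] v=[2.0909 -1.3314 -0.0758]
Step 5: x=[2.7931 6.4928 9.9740] v=[2.3977 -1.4793 -0.1454]
Step 6: x=[3.0510 6.3405 9.9498] v=[2.5790 -1.5230 -0.2416]
Step 7: x=[3.3137 6.1946 9.9135] v=[2.6267 -1.4590 -0.3635]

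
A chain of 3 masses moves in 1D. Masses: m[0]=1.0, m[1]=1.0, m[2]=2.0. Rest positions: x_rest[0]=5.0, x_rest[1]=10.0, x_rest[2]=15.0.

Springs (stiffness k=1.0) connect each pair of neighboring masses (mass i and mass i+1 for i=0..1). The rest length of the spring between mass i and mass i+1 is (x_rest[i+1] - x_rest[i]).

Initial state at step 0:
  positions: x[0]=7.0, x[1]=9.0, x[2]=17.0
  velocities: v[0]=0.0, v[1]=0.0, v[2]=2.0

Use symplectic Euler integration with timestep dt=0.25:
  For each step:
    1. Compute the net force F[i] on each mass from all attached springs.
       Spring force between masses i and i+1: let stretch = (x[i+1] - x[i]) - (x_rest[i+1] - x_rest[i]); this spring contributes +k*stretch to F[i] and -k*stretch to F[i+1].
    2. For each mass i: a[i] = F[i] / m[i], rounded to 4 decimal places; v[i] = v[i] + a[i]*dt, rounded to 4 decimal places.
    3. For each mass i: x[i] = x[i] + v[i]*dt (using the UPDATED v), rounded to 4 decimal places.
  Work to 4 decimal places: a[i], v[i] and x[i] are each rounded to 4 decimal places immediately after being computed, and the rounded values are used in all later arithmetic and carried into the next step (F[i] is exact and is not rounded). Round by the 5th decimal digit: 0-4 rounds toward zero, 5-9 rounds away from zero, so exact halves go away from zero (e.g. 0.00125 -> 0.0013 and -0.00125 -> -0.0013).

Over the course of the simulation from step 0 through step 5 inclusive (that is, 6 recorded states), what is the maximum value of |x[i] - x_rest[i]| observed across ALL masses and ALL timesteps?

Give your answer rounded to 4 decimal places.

Answer: 3.2578

Derivation:
Step 0: x=[7.0000 9.0000 17.0000] v=[0.0000 0.0000 2.0000]
Step 1: x=[6.8125 9.3750 17.4063] v=[-0.7500 1.5000 1.6250]
Step 2: x=[6.4727 10.0918 17.7178] v=[-1.3594 2.8672 1.2461]
Step 3: x=[6.0466 11.0590 17.9473] v=[-1.7046 3.8689 0.9179]
Step 4: x=[5.6212 12.1435 18.1178] v=[-1.7015 4.3379 0.6819]
Step 5: x=[5.2910 13.1937 18.2578] v=[-1.3209 4.2009 0.5601]
Max displacement = 3.2578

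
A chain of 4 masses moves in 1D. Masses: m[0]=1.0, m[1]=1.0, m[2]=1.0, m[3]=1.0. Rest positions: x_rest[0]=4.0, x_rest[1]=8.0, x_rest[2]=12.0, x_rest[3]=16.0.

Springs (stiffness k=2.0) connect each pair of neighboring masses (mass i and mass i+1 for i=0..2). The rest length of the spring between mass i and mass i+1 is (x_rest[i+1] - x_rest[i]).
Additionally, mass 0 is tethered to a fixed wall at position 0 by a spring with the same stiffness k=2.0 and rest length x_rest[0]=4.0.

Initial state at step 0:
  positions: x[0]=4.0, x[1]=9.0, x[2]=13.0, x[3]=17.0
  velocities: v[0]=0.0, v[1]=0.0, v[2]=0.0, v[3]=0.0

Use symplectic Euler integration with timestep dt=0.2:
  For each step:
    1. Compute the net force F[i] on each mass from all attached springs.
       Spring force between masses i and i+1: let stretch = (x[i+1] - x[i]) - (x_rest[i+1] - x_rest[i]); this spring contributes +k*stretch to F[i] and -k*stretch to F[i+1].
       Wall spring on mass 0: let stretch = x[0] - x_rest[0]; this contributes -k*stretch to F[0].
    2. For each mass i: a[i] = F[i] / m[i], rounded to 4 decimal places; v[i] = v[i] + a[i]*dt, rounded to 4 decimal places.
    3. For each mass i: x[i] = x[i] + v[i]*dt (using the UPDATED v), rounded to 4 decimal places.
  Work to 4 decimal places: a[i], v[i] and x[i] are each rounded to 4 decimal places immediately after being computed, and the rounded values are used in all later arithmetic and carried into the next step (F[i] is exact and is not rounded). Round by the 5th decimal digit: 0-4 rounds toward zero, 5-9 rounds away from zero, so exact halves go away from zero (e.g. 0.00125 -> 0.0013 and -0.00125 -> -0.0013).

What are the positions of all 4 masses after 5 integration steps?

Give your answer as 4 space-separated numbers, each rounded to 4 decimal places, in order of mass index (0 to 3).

Step 0: x=[4.0000 9.0000 13.0000 17.0000] v=[0.0000 0.0000 0.0000 0.0000]
Step 1: x=[4.0800 8.9200 13.0000 17.0000] v=[0.4000 -0.4000 0.0000 0.0000]
Step 2: x=[4.2208 8.7792 12.9936 17.0000] v=[0.7040 -0.7040 -0.0320 0.0000]
Step 3: x=[4.3886 8.6109 12.9706 16.9995] v=[0.8390 -0.8416 -0.1152 -0.0026]
Step 4: x=[4.5431 8.4536 12.9211 16.9967] v=[0.7725 -0.7866 -0.2475 -0.0142]
Step 5: x=[4.6470 8.3408 12.8402 16.9878] v=[0.5195 -0.5638 -0.4043 -0.0444]

Answer: 4.6470 8.3408 12.8402 16.9878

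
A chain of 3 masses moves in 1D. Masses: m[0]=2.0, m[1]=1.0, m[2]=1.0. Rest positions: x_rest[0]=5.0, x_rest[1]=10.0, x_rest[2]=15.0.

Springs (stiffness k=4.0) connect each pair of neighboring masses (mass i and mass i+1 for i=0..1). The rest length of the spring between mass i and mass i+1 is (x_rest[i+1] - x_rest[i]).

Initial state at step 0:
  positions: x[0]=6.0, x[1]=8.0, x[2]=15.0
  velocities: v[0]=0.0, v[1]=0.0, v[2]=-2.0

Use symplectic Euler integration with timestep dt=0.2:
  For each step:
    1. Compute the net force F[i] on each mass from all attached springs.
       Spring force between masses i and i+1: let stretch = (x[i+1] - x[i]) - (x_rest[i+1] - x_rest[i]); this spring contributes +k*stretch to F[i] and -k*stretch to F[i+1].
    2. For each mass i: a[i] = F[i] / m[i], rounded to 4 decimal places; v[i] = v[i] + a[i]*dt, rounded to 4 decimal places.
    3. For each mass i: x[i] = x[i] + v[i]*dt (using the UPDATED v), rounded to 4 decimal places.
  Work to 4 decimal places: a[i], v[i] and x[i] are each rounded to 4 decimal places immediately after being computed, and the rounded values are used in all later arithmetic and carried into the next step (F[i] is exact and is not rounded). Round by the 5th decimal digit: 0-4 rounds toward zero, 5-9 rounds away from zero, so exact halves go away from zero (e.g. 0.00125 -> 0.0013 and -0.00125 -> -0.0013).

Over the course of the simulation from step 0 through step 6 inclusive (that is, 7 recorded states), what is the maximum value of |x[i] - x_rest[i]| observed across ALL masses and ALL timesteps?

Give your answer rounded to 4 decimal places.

Answer: 2.1366

Derivation:
Step 0: x=[6.0000 8.0000 15.0000] v=[0.0000 0.0000 -2.0000]
Step 1: x=[5.7600 8.8000 14.2800] v=[-1.2000 4.0000 -3.6000]
Step 2: x=[5.3632 9.9904 13.4832] v=[-1.9840 5.9520 -3.9840]
Step 3: x=[4.9366 10.9993 12.9276] v=[-2.1331 5.0445 -2.7782]
Step 4: x=[4.5950 11.3467 12.8634] v=[-1.7080 1.7370 -0.3208]
Step 5: x=[4.3935 10.8565 13.3566] v=[-1.0073 -2.4510 2.4658]
Step 6: x=[4.3091 9.7322 14.2497] v=[-0.4221 -5.6213 4.4657]
Max displacement = 2.1366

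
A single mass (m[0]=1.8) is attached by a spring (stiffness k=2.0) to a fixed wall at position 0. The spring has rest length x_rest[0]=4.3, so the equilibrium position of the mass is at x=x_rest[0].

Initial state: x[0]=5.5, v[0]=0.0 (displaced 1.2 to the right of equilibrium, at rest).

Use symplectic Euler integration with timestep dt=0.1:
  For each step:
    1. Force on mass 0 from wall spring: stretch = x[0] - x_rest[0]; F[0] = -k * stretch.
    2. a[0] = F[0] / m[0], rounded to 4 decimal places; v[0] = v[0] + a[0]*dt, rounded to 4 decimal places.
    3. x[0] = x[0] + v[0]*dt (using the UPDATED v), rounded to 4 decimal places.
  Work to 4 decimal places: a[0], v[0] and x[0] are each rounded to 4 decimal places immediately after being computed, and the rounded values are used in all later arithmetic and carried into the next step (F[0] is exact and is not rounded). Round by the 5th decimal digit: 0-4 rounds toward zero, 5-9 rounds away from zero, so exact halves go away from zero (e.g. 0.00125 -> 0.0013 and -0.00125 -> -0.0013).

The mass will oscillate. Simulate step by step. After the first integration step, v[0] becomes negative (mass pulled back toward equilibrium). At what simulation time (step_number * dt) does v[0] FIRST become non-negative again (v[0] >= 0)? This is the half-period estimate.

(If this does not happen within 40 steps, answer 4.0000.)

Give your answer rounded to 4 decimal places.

Answer: 3.0000

Derivation:
Step 0: x=[5.5000] v=[0.0000]
Step 1: x=[5.4867] v=[-0.1333]
Step 2: x=[5.4602] v=[-0.2652]
Step 3: x=[5.4208] v=[-0.3941]
Step 4: x=[5.3689] v=[-0.5186]
Step 5: x=[5.3052] v=[-0.6374]
Step 6: x=[5.2303] v=[-0.7491]
Step 7: x=[5.1451] v=[-0.8525]
Step 8: x=[5.0505] v=[-0.9464]
Step 9: x=[4.9475] v=[-1.0298]
Step 10: x=[4.8373] v=[-1.1017]
Step 11: x=[4.7212] v=[-1.1614]
Step 12: x=[4.6004] v=[-1.2082]
Step 13: x=[4.4762] v=[-1.2416]
Step 14: x=[4.3501] v=[-1.2612]
Step 15: x=[4.2234] v=[-1.2668]
Step 16: x=[4.0976] v=[-1.2583]
Step 17: x=[3.9740] v=[-1.2358]
Step 18: x=[3.8540] v=[-1.1996]
Step 19: x=[3.7390] v=[-1.1500]
Step 20: x=[3.6302] v=[-1.0877]
Step 21: x=[3.5289] v=[-1.0133]
Step 22: x=[3.4361] v=[-0.9276]
Step 23: x=[3.3529] v=[-0.8316]
Step 24: x=[3.2803] v=[-0.7264]
Step 25: x=[3.2190] v=[-0.6131]
Step 26: x=[3.1697] v=[-0.4930]
Step 27: x=[3.1330] v=[-0.3674]
Step 28: x=[3.1092] v=[-0.2377]
Step 29: x=[3.0987] v=[-0.1054]
Step 30: x=[3.1015] v=[0.0281]
First v>=0 after going negative at step 30, time=3.0000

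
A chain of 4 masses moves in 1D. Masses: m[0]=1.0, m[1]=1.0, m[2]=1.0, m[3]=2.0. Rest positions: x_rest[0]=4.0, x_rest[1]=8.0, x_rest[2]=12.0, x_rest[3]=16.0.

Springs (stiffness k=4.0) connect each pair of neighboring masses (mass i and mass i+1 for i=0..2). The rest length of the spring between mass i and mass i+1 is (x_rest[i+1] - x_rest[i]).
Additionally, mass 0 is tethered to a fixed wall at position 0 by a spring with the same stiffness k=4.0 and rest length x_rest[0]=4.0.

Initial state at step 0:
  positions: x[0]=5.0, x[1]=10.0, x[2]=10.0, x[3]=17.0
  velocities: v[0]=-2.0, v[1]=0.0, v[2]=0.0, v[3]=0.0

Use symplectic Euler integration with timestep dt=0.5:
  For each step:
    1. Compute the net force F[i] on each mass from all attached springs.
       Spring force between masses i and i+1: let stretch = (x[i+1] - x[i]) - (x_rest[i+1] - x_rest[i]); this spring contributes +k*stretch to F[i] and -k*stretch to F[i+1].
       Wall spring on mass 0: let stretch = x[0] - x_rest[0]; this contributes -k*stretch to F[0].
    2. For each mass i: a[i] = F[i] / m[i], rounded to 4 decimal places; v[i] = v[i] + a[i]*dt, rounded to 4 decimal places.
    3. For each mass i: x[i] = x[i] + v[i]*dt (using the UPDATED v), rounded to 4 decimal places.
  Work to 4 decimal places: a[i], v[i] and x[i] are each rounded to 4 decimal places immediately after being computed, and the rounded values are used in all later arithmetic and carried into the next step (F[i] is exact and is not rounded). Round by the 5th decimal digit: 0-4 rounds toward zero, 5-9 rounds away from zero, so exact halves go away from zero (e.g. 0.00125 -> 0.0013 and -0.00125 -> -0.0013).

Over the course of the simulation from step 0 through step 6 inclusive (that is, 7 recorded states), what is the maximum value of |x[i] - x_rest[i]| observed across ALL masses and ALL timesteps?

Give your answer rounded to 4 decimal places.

Step 0: x=[5.0000 10.0000 10.0000 17.0000] v=[-2.0000 0.0000 0.0000 0.0000]
Step 1: x=[4.0000 5.0000 17.0000 15.5000] v=[-2.0000 -10.0000 14.0000 -3.0000]
Step 2: x=[0.0000 11.0000 10.5000 16.7500] v=[-8.0000 12.0000 -13.0000 2.5000]
Step 3: x=[7.0000 5.5000 10.7500 16.8750] v=[14.0000 -11.0000 0.5000 0.2500]
Step 4: x=[5.5000 6.7500 11.8750 15.9375] v=[-3.0000 2.5000 2.2500 -1.8750]
Step 5: x=[-0.2500 11.8750 11.9375 14.9688] v=[-11.5000 10.2500 0.1250 -1.9375]
Step 6: x=[6.3750 4.9375 14.9688 14.4844] v=[13.2500 -13.8750 6.0626 -0.9688]
Max displacement = 5.0000

Answer: 5.0000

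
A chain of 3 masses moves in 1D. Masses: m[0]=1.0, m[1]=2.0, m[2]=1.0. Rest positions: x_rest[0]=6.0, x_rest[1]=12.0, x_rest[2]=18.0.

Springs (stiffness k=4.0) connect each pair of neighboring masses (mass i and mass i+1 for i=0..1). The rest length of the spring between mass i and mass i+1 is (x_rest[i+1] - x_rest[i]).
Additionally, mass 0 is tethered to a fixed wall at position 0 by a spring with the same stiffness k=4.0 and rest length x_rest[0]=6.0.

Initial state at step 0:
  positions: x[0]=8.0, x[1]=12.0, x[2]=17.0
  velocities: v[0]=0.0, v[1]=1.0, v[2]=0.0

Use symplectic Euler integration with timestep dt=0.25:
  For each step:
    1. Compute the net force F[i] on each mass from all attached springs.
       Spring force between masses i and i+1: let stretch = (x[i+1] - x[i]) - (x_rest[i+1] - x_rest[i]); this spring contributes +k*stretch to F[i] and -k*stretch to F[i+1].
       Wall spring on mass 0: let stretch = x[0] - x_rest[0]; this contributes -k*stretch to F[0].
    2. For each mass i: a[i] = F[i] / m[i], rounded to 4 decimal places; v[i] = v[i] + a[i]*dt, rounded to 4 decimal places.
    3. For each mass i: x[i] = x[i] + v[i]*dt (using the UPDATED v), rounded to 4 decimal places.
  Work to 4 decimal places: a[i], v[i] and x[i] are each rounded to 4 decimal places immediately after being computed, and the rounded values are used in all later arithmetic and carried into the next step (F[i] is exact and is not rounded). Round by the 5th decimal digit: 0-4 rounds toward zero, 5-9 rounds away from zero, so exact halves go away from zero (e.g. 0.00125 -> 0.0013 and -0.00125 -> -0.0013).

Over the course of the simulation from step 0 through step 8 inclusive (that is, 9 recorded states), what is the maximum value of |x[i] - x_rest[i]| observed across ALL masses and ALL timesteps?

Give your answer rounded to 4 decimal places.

Answer: 2.0946

Derivation:
Step 0: x=[8.0000 12.0000 17.0000] v=[0.0000 1.0000 0.0000]
Step 1: x=[7.0000 12.3750 17.2500] v=[-4.0000 1.5000 1.0000]
Step 2: x=[5.5938 12.6875 17.7813] v=[-5.6250 1.2500 2.1250]
Step 3: x=[4.5625 12.7500 18.5391] v=[-4.1251 0.2501 3.0312]
Step 4: x=[4.4375 12.5127 19.3496] v=[-0.5001 -0.9491 3.2421]
Step 5: x=[5.2219 12.1206 19.9509] v=[3.1376 -1.5683 2.4052]
Step 6: x=[6.4255 11.8450 20.0946] v=[4.8144 -1.1025 0.5749]
Step 7: x=[7.3776 11.9232 19.6759] v=[3.8084 0.3126 -1.6747]
Step 8: x=[7.6217 12.4023 18.8191] v=[0.9764 1.9162 -3.4274]
Max displacement = 2.0946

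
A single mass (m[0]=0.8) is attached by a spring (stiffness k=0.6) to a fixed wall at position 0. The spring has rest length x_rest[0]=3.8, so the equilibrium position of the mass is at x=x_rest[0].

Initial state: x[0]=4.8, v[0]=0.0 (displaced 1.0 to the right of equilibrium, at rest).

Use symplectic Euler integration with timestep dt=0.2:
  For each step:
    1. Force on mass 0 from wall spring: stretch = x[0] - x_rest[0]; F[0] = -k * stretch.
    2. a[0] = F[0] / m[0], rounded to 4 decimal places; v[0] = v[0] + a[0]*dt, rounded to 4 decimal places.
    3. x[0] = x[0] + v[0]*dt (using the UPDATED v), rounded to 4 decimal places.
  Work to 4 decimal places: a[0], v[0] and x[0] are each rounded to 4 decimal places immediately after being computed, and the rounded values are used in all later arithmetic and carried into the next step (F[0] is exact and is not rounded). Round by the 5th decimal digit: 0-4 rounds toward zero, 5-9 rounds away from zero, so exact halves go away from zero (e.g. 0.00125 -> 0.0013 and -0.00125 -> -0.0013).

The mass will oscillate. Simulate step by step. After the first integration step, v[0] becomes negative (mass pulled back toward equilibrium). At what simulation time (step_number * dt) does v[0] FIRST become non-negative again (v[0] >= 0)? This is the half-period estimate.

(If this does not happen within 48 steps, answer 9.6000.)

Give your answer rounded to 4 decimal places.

Answer: 3.8000

Derivation:
Step 0: x=[4.8000] v=[0.0000]
Step 1: x=[4.7700] v=[-0.1500]
Step 2: x=[4.7109] v=[-0.2955]
Step 3: x=[4.6245] v=[-0.4321]
Step 4: x=[4.5133] v=[-0.5558]
Step 5: x=[4.3807] v=[-0.6628]
Step 6: x=[4.2307] v=[-0.7499]
Step 7: x=[4.0678] v=[-0.8145]
Step 8: x=[3.8969] v=[-0.8547]
Step 9: x=[3.7231] v=[-0.8692]
Step 10: x=[3.5516] v=[-0.8577]
Step 11: x=[3.3875] v=[-0.8204]
Step 12: x=[3.2358] v=[-0.7585]
Step 13: x=[3.1010] v=[-0.6739]
Step 14: x=[2.9872] v=[-0.5690]
Step 15: x=[2.8978] v=[-0.4471]
Step 16: x=[2.8354] v=[-0.3118]
Step 17: x=[2.8020] v=[-0.1671]
Step 18: x=[2.7985] v=[-0.0174]
Step 19: x=[2.8251] v=[0.1328]
First v>=0 after going negative at step 19, time=3.8000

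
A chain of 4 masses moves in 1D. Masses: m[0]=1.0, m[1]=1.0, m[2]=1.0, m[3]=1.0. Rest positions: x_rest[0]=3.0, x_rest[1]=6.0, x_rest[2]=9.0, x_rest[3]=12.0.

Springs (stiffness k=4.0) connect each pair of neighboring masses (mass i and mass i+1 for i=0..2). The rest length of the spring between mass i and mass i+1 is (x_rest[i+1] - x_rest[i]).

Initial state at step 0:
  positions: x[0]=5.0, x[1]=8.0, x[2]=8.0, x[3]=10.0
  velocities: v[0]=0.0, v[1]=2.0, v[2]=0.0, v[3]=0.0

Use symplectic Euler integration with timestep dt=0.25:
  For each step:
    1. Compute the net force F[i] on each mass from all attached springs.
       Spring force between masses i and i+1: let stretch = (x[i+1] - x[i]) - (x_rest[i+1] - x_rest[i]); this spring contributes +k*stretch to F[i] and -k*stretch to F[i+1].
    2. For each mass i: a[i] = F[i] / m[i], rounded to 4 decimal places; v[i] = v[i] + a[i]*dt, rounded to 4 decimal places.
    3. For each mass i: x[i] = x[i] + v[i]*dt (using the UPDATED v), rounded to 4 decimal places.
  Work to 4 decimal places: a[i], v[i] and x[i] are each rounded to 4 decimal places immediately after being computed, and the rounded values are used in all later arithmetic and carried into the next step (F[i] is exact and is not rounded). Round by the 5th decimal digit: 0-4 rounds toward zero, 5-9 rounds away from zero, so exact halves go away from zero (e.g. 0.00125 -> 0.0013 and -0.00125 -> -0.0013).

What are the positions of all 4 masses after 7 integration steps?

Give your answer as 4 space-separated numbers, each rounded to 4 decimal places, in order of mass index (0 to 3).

Answer: 1.8157 6.7518 10.4905 15.4422

Derivation:
Step 0: x=[5.0000 8.0000 8.0000 10.0000] v=[0.0000 2.0000 0.0000 0.0000]
Step 1: x=[5.0000 7.7500 8.5000 10.2500] v=[0.0000 -1.0000 2.0000 1.0000]
Step 2: x=[4.9375 7.0000 9.2500 10.8125] v=[-0.2500 -3.0000 3.0000 2.2500]
Step 3: x=[4.6406 6.2969 9.8281 11.7344] v=[-1.1875 -2.8125 2.3125 3.6875]
Step 4: x=[4.0078 6.0625 10.0000 12.9297] v=[-2.5312 -0.9376 0.6876 4.7812]
Step 5: x=[3.1387 6.2988 9.9200 14.1426] v=[-3.4765 0.9452 -0.3202 4.8515]
Step 6: x=[2.3096 6.6504 9.9903 15.0498] v=[-3.3164 1.4063 0.2812 3.6289]
Step 7: x=[1.8157 6.7518 10.4905 15.4422] v=[-1.9756 0.4054 2.0008 1.5694]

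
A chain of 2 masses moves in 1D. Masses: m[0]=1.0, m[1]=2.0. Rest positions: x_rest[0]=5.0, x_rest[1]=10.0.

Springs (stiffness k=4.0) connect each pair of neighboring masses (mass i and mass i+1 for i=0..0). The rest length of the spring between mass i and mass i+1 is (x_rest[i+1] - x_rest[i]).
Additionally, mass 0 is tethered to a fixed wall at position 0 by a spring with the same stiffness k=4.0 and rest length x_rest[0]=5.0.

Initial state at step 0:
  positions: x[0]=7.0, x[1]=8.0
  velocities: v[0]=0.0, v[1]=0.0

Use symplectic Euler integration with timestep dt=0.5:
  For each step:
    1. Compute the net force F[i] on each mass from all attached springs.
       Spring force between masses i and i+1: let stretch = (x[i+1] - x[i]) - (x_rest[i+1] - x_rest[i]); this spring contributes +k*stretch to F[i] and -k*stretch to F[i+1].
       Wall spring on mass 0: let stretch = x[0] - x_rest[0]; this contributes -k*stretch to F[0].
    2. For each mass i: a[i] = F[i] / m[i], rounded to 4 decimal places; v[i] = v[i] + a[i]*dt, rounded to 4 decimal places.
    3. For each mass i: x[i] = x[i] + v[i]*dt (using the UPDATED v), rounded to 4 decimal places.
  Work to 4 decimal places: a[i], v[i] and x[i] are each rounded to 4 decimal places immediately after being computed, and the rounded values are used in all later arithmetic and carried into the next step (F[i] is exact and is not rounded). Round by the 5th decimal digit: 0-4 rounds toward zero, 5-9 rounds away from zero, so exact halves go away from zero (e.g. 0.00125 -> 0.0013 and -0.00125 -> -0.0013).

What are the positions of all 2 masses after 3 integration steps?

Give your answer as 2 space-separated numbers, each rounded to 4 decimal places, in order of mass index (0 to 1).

Answer: 9.0000 9.0000

Derivation:
Step 0: x=[7.0000 8.0000] v=[0.0000 0.0000]
Step 1: x=[1.0000 10.0000] v=[-12.0000 4.0000]
Step 2: x=[3.0000 10.0000] v=[4.0000 0.0000]
Step 3: x=[9.0000 9.0000] v=[12.0000 -2.0000]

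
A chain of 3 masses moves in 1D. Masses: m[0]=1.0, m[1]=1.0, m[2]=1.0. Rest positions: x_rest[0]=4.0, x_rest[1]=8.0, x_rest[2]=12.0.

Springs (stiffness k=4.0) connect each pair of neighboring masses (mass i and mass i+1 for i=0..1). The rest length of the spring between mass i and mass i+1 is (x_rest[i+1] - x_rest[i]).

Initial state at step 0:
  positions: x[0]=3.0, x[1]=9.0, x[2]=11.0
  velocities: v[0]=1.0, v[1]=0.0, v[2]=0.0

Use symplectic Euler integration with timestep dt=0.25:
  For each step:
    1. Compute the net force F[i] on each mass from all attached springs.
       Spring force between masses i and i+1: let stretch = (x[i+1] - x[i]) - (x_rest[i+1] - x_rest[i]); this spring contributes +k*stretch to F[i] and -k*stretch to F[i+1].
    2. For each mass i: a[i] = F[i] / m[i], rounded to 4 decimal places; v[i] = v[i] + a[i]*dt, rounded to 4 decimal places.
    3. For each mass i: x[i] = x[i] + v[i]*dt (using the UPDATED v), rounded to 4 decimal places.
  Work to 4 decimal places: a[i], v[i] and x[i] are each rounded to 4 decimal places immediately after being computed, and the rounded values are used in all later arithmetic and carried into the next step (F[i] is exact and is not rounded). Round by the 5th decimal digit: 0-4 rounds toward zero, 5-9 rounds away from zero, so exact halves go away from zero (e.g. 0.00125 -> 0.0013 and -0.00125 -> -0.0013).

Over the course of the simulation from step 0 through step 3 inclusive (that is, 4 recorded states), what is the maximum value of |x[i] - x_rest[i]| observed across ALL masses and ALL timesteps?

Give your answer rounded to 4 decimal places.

Step 0: x=[3.0000 9.0000 11.0000] v=[1.0000 0.0000 0.0000]
Step 1: x=[3.7500 8.0000 11.5000] v=[3.0000 -4.0000 2.0000]
Step 2: x=[4.5625 6.8125 12.1250] v=[3.2500 -4.7500 2.5000]
Step 3: x=[4.9375 6.3906 12.4219] v=[1.5000 -1.6875 1.1875]
Max displacement = 1.6094

Answer: 1.6094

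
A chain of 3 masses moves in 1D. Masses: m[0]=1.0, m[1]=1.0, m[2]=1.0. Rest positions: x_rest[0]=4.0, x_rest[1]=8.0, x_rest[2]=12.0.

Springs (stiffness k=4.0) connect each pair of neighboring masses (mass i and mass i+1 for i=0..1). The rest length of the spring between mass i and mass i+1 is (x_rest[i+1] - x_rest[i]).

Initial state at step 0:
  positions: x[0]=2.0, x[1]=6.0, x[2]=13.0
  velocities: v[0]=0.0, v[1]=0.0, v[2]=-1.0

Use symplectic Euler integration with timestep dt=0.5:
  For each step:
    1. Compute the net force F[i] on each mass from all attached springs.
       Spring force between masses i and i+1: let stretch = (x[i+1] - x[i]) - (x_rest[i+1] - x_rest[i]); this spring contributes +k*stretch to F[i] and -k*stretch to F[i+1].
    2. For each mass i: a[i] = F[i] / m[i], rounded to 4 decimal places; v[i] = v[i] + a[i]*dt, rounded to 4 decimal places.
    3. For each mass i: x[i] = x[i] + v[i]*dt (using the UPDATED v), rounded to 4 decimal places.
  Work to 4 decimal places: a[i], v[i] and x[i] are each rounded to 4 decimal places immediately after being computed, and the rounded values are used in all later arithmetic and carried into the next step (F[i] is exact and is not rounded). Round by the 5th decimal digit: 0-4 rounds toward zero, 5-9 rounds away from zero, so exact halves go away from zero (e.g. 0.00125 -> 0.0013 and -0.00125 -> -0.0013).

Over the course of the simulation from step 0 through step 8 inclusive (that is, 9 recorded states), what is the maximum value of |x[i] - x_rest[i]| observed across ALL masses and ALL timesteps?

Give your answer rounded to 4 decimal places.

Answer: 3.5000

Derivation:
Step 0: x=[2.0000 6.0000 13.0000] v=[0.0000 0.0000 -1.0000]
Step 1: x=[2.0000 9.0000 9.5000] v=[0.0000 6.0000 -7.0000]
Step 2: x=[5.0000 5.5000 9.5000] v=[6.0000 -7.0000 0.0000]
Step 3: x=[4.5000 5.5000 9.5000] v=[-1.0000 0.0000 0.0000]
Step 4: x=[1.0000 8.5000 9.5000] v=[-7.0000 6.0000 0.0000]
Step 5: x=[1.0000 5.0000 12.5000] v=[0.0000 -7.0000 6.0000]
Step 6: x=[1.0000 5.0000 12.0000] v=[0.0000 0.0000 -1.0000]
Step 7: x=[1.0000 8.0000 8.5000] v=[0.0000 6.0000 -7.0000]
Step 8: x=[4.0000 4.5000 8.5000] v=[6.0000 -7.0000 0.0000]
Max displacement = 3.5000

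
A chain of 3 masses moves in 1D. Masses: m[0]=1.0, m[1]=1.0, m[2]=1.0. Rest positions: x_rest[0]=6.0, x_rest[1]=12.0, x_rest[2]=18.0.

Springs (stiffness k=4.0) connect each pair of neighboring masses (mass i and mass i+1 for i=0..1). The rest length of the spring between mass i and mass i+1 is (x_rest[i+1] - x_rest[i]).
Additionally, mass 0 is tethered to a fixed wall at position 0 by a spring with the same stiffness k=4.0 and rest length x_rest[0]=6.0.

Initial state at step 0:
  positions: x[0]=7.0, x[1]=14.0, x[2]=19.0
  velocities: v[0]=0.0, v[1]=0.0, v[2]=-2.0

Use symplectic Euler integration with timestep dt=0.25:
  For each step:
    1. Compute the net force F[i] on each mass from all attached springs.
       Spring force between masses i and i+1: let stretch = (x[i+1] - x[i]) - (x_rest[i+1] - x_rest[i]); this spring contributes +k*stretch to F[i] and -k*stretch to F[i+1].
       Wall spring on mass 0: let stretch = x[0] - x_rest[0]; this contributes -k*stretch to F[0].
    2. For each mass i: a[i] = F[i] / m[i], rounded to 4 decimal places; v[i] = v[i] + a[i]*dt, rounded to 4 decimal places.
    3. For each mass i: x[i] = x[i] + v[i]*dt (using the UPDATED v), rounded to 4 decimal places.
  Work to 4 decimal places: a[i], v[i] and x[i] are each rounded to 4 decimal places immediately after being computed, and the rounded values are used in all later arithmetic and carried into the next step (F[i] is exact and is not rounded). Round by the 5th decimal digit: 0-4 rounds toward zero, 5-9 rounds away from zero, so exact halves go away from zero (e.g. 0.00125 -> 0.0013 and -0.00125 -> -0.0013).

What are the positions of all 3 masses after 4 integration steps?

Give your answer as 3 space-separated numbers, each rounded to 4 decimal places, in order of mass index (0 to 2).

Step 0: x=[7.0000 14.0000 19.0000] v=[0.0000 0.0000 -2.0000]
Step 1: x=[7.0000 13.5000 18.7500] v=[0.0000 -2.0000 -1.0000]
Step 2: x=[6.8750 12.6875 18.6875] v=[-0.5000 -3.2500 -0.2500]
Step 3: x=[6.4844 11.9219 18.6250] v=[-1.5625 -3.0625 -0.2500]
Step 4: x=[5.8321 11.4727 18.3867] v=[-2.6094 -1.7969 -0.9531]

Answer: 5.8321 11.4727 18.3867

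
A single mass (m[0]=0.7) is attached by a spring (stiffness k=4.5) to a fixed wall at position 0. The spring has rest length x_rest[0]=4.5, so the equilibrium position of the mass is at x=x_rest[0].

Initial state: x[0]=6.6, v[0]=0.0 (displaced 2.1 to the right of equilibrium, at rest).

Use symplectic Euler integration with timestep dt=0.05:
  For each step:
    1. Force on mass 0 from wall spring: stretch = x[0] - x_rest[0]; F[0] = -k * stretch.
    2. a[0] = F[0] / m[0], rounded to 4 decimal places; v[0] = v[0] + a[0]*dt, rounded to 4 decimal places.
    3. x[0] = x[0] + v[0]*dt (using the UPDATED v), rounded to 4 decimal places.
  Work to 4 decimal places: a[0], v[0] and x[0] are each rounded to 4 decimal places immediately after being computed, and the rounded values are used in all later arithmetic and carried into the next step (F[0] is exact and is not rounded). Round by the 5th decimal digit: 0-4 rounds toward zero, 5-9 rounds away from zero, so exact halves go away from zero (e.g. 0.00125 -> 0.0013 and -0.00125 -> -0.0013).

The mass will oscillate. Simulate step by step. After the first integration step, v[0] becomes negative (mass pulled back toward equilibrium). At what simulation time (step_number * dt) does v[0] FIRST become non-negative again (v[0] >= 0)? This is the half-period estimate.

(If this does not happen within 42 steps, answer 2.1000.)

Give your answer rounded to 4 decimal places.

Answer: 1.2500

Derivation:
Step 0: x=[6.6000] v=[0.0000]
Step 1: x=[6.5663] v=[-0.6750]
Step 2: x=[6.4993] v=[-1.3392]
Step 3: x=[6.4002] v=[-1.9818]
Step 4: x=[6.2706] v=[-2.5926]
Step 5: x=[6.1125] v=[-3.1617]
Step 6: x=[5.9285] v=[-3.6800]
Step 7: x=[5.7215] v=[-4.1392]
Step 8: x=[5.4949] v=[-4.5318]
Step 9: x=[5.2523] v=[-4.8516]
Step 10: x=[4.9976] v=[-5.0934]
Step 11: x=[4.7349] v=[-5.2533]
Step 12: x=[4.4685] v=[-5.3288]
Step 13: x=[4.2026] v=[-5.3187]
Step 14: x=[3.9414] v=[-5.2231]
Step 15: x=[3.6892] v=[-5.0436]
Step 16: x=[3.4501] v=[-4.7830]
Step 17: x=[3.2278] v=[-4.4455]
Step 18: x=[3.0260] v=[-4.0366]
Step 19: x=[2.8479] v=[-3.5628]
Step 20: x=[2.6963] v=[-3.0318]
Step 21: x=[2.5737] v=[-2.4520]
Step 22: x=[2.4821] v=[-1.8328]
Step 23: x=[2.4229] v=[-1.1842]
Step 24: x=[2.3971] v=[-0.5166]
Step 25: x=[2.4051] v=[0.1593]
First v>=0 after going negative at step 25, time=1.2500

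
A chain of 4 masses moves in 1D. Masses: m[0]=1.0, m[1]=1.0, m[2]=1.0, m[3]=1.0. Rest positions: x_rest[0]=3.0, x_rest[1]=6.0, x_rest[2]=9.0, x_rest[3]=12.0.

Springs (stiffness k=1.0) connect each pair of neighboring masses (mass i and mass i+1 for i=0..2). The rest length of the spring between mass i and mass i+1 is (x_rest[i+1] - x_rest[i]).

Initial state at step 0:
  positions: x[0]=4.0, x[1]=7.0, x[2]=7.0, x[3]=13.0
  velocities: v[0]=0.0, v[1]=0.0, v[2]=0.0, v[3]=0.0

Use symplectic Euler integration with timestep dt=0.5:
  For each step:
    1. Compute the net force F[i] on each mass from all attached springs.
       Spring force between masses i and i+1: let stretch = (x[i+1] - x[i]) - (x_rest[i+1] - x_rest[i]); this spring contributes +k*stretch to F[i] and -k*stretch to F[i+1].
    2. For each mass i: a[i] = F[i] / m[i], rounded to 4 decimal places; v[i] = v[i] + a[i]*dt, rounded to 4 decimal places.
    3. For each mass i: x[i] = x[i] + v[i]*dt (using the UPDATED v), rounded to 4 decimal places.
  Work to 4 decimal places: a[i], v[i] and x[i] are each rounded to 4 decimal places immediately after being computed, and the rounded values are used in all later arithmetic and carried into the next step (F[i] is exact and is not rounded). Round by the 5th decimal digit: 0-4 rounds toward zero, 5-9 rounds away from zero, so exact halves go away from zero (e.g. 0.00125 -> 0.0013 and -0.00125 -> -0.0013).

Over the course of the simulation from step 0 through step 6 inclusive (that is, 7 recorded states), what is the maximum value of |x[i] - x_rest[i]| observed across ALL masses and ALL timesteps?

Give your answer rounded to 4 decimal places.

Answer: 2.2657

Derivation:
Step 0: x=[4.0000 7.0000 7.0000 13.0000] v=[0.0000 0.0000 0.0000 0.0000]
Step 1: x=[4.0000 6.2500 8.5000 12.2500] v=[0.0000 -1.5000 3.0000 -1.5000]
Step 2: x=[3.8125 5.5000 10.3750 11.3125] v=[-0.3750 -1.5000 3.7500 -1.8750]
Step 3: x=[3.2969 5.5469 11.2657 10.8906] v=[-1.0313 0.0938 1.7813 -0.8438]
Step 4: x=[2.5938 6.4610 10.6329 11.3125] v=[-1.4063 1.8282 -1.2657 0.8438]
Step 5: x=[2.1075 7.4513 9.1270 12.3145] v=[-0.9727 1.9806 -3.0119 2.0040]
Step 6: x=[2.2071 7.5246 7.9990 13.2697] v=[0.1992 0.1466 -2.2560 1.9103]
Max displacement = 2.2657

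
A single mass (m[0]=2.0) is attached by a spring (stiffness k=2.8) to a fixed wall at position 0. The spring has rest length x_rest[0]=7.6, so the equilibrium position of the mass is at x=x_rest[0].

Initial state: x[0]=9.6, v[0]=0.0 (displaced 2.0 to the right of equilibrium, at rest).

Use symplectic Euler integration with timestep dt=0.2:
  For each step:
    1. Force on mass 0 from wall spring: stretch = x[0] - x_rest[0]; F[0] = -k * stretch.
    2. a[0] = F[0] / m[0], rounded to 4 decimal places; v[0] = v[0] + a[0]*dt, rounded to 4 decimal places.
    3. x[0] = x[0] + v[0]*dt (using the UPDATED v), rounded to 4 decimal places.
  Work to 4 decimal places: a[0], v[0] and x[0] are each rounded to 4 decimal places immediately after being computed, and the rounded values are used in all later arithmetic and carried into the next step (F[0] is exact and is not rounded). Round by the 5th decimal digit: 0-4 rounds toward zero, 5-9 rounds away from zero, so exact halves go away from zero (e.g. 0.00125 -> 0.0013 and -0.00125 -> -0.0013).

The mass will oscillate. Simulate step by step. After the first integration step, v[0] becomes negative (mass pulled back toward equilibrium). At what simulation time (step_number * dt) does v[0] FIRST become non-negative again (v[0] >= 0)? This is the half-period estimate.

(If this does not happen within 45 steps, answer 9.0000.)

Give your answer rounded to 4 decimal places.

Answer: 2.8000

Derivation:
Step 0: x=[9.6000] v=[0.0000]
Step 1: x=[9.4880] v=[-0.5600]
Step 2: x=[9.2703] v=[-1.0886]
Step 3: x=[8.9590] v=[-1.5563]
Step 4: x=[8.5716] v=[-1.9368]
Step 5: x=[8.1298] v=[-2.2088]
Step 6: x=[7.6584] v=[-2.3571]
Step 7: x=[7.1837] v=[-2.3735]
Step 8: x=[6.7323] v=[-2.2569]
Step 9: x=[6.3295] v=[-2.0139]
Step 10: x=[5.9979] v=[-1.6582]
Step 11: x=[5.7560] v=[-1.2096]
Step 12: x=[5.6173] v=[-0.6933]
Step 13: x=[5.5897] v=[-0.1381]
Step 14: x=[5.6747] v=[0.4248]
First v>=0 after going negative at step 14, time=2.8000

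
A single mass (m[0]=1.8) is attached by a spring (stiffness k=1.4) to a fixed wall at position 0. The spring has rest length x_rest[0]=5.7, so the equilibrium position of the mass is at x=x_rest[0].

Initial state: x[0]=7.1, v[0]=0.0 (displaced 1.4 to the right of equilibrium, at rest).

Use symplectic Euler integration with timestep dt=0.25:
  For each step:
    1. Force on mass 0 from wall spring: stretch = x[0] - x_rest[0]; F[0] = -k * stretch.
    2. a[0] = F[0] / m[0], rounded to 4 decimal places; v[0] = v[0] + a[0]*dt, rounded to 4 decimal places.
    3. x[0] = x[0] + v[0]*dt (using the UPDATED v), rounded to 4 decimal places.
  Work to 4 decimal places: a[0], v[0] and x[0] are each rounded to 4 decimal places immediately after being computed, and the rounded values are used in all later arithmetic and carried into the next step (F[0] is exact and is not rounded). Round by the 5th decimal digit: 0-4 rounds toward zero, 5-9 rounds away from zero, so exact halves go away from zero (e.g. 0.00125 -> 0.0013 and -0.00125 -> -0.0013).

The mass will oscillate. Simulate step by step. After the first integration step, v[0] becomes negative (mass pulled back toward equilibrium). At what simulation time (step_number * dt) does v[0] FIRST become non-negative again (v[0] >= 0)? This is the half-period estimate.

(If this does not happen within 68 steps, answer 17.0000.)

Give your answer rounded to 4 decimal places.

Answer: 3.7500

Derivation:
Step 0: x=[7.1000] v=[0.0000]
Step 1: x=[7.0320] v=[-0.2722]
Step 2: x=[6.8992] v=[-0.5312]
Step 3: x=[6.7081] v=[-0.7644]
Step 4: x=[6.4680] v=[-0.9604]
Step 5: x=[6.1906] v=[-1.1097]
Step 6: x=[5.8893] v=[-1.2051]
Step 7: x=[5.5788] v=[-1.2419]
Step 8: x=[5.2742] v=[-1.2183]
Step 9: x=[4.9903] v=[-1.1355]
Step 10: x=[4.7409] v=[-0.9975]
Step 11: x=[4.5382] v=[-0.8110]
Step 12: x=[4.3919] v=[-0.5851]
Step 13: x=[4.3092] v=[-0.3308]
Step 14: x=[4.2941] v=[-0.0604]
Step 15: x=[4.3474] v=[0.2130]
First v>=0 after going negative at step 15, time=3.7500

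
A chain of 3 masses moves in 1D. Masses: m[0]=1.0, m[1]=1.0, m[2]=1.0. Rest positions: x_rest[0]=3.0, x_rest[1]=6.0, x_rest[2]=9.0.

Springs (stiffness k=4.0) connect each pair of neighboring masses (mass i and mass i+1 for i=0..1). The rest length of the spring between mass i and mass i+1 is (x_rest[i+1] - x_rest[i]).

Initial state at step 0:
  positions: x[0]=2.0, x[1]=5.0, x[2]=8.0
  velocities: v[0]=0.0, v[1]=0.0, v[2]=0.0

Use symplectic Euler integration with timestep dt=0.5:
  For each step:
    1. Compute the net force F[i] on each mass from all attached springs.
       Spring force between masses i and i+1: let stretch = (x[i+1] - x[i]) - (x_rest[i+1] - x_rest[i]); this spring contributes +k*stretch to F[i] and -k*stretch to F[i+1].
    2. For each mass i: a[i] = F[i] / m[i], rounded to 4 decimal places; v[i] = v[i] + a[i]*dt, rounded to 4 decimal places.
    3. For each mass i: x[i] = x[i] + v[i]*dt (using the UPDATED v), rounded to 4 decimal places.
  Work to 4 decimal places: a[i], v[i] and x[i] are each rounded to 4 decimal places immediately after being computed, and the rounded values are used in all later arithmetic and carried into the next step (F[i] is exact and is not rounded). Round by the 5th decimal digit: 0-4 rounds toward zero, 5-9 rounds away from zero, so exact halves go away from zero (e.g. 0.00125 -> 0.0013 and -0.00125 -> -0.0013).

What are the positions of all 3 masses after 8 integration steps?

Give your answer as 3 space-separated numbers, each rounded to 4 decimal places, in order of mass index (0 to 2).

Step 0: x=[2.0000 5.0000 8.0000] v=[0.0000 0.0000 0.0000]
Step 1: x=[2.0000 5.0000 8.0000] v=[0.0000 0.0000 0.0000]
Step 2: x=[2.0000 5.0000 8.0000] v=[0.0000 0.0000 0.0000]
Step 3: x=[2.0000 5.0000 8.0000] v=[0.0000 0.0000 0.0000]
Step 4: x=[2.0000 5.0000 8.0000] v=[0.0000 0.0000 0.0000]
Step 5: x=[2.0000 5.0000 8.0000] v=[0.0000 0.0000 0.0000]
Step 6: x=[2.0000 5.0000 8.0000] v=[0.0000 0.0000 0.0000]
Step 7: x=[2.0000 5.0000 8.0000] v=[0.0000 0.0000 0.0000]
Step 8: x=[2.0000 5.0000 8.0000] v=[0.0000 0.0000 0.0000]

Answer: 2.0000 5.0000 8.0000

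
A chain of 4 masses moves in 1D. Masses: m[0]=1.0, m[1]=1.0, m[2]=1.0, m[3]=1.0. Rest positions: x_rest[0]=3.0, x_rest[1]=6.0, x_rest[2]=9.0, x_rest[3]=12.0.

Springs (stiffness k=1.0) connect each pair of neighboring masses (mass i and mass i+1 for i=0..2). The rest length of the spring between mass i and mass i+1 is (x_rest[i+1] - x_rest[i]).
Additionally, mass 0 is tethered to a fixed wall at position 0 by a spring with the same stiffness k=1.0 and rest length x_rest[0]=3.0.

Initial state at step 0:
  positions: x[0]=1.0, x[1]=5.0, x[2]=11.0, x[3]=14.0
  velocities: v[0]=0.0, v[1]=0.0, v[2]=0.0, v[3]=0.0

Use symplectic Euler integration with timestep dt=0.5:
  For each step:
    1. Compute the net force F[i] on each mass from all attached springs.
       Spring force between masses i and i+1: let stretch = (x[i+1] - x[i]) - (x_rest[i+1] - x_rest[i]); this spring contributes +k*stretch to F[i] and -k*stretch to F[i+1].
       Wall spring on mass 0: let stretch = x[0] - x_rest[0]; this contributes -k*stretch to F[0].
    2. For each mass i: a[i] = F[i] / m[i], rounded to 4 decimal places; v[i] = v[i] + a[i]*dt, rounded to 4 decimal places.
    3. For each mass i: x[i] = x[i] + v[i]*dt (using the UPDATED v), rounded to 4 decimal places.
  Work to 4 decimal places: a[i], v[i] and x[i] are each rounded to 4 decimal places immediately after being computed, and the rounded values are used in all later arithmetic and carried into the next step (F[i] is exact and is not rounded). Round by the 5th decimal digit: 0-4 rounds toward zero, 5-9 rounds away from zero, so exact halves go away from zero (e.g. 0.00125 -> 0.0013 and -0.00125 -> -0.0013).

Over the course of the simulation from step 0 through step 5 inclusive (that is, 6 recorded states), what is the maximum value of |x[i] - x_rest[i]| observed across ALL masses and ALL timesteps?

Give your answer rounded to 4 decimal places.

Answer: 2.3409

Derivation:
Step 0: x=[1.0000 5.0000 11.0000 14.0000] v=[0.0000 0.0000 0.0000 0.0000]
Step 1: x=[1.7500 5.5000 10.2500 14.0000] v=[1.5000 1.0000 -1.5000 0.0000]
Step 2: x=[3.0000 6.2500 9.2500 13.8125] v=[2.5000 1.5000 -2.0000 -0.3750]
Step 3: x=[4.3125 6.9375 8.6406 13.2344] v=[2.6250 1.3750 -1.2188 -1.1563]
Step 4: x=[5.2032 7.3946 8.7539 12.2578] v=[1.7813 0.9141 0.2266 -1.9532]
Step 5: x=[5.3409 7.6437 9.4034 11.1552] v=[0.2754 0.4981 1.2989 -2.2052]
Max displacement = 2.3409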